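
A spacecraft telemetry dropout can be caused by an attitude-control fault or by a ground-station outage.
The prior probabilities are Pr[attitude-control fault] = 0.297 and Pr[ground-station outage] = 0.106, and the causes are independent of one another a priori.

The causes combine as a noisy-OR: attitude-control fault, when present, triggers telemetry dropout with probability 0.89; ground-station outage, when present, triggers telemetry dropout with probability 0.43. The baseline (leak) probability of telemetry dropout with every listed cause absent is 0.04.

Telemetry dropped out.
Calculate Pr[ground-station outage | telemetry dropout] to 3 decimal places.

Pr[ground-station outage | telemetry dropout] ≈ 0.194

Under noisy-OR, P(telemetry dropout | causes) = 1 − (1−0.04)·∏(1−qᵢ) over the active causes.
P(telemetry dropout) = 0.04·0.703·0.894 + 0.4528·0.703·0.106 + 0.8944·0.297·0.894 + 0.939808·0.297·0.106 = 0.025139 + 0.033742 + 0.237479 + 0.029587 = 0.325947
Of this, 0.063329 comes from 0.033742 + 0.029587 (the ground-station outage=true cases).
P(ground-station outage | telemetry dropout) = 0.063329 / 0.325947 ≈ 0.194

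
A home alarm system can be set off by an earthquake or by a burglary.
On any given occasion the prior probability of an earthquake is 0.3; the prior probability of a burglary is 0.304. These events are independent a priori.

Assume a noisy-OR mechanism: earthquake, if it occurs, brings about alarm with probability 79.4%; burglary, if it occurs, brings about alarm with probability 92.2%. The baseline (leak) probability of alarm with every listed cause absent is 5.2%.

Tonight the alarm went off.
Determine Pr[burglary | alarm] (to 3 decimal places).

Pr[burglary | alarm] ≈ 0.597

Under noisy-OR, P(alarm | causes) = 1 − (1−0.052)·∏(1−qᵢ) over the active causes.
P(alarm) = 0.052*0.7*0.696 + 0.926056*0.7*0.304 + 0.804712*0.3*0.696 + 0.984768*0.3*0.304 = 0.025334 + 0.197065 + 0.168024 + 0.089811 = 0.480234
Of this, 0.286876 comes from 0.197065 + 0.089811 (the burglary=true cases).
Hence the posterior is 0.286876/0.480234 ≈ 0.597.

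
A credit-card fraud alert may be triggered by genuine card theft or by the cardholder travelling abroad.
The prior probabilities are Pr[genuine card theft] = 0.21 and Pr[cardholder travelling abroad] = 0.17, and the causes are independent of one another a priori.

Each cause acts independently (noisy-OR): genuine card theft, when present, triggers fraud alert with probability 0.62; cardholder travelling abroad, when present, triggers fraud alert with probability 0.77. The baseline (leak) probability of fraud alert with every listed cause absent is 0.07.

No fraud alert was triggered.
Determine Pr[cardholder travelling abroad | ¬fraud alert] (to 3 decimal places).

Under noisy-OR, P(fraud alert | causes) = 1 − (1−0.07)·∏(1−qᵢ) over the active causes.
P(¬fraud alert) = 0.93·0.79·0.83 + 0.2139·0.79·0.17 + 0.3534·0.21·0.83 + 0.081282·0.21·0.17 = 0.609801 + 0.028727 + 0.061598 + 0.002902 = 0.703028
The cardholder travelling abroad-present share is 0.028727 + 0.002902 = 0.031629.
So P(cardholder travelling abroad | ¬fraud alert) = 0.031629/0.703028 ≈ 0.045.

Pr[cardholder travelling abroad | ¬fraud alert] ≈ 0.045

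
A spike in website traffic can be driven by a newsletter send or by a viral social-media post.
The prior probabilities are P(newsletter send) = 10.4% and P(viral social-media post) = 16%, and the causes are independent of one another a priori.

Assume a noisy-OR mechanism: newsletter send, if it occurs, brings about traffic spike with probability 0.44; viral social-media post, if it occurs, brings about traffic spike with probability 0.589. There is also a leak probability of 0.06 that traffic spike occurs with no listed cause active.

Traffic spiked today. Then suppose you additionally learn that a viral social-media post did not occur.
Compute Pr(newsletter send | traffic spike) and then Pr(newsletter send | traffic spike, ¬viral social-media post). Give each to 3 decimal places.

Under noisy-OR, P(traffic spike | causes) = 1 − (1−0.06)·∏(1−qᵢ) over the active causes.
Numerator (weight on configurations with newsletter send): 0.041374 + 0.013040 = 0.054414
Normalizer over all consistent configurations: 0.06*0.896*0.84 + 0.61366*0.896*0.16 + 0.4736*0.104*0.84 + 0.78365*0.104*0.16 = 0.187546
Posterior = 0.054414 / 0.187546 ≈ 0.290

Now also conditioning on viral social-media post≠true:
By total probability over both values of newsletter send:
  P(traffic spike | ¬viral social-media post) = 0.06·0.896 + 0.4736·0.104
        = 0.053760 + 0.049254 = 0.103014
The terms with newsletter send present sum to 0.049254, so
  P(newsletter send | traffic spike, ¬viral social-media post) = 0.049254 / 0.103014 ≈ 0.478

Pr(newsletter send | traffic spike) ≈ 0.290; Pr(newsletter send | traffic spike, ¬viral social-media post) ≈ 0.478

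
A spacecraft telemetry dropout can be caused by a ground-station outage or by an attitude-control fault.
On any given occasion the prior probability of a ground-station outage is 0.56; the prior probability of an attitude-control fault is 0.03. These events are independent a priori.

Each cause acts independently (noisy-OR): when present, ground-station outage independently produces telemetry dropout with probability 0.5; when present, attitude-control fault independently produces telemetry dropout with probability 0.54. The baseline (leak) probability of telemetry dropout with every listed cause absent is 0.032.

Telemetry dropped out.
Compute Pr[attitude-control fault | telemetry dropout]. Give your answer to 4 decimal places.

Under noisy-OR, P(telemetry dropout | causes) = 1 − (1−0.032)·∏(1−qᵢ) over the active causes.
For the numerator, keep only attitude-control fault=true terms: 0.007322 + 0.013060 = 0.020382
Denominator P(telemetry dropout): 0.032×0.44×0.97 + 0.55472×0.44×0.03 + 0.516×0.56×0.97 + 0.77736×0.56×0.03 = 0.314331
P(attitude-control fault | telemetry dropout) = 0.020382/0.314331 ≈ 0.0648

Pr[attitude-control fault | telemetry dropout] ≈ 0.0648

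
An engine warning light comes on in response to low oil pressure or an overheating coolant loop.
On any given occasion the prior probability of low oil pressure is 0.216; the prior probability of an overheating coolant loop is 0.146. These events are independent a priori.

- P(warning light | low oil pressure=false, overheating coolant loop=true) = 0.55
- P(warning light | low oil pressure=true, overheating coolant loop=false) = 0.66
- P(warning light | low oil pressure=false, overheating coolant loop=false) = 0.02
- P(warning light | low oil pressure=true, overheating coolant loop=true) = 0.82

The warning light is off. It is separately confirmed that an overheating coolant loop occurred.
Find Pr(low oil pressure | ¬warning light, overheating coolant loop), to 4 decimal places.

P(¬warning light | overheating coolant loop) = 0.45*0.784 + 0.18*0.216 = 0.352800 + 0.038880 = 0.391680
Of this, 0.038880 comes from 0.18*0.216 (the low oil pressure=true cases).
Hence the posterior is 0.038880/0.391680 ≈ 0.0993.

Pr(low oil pressure | ¬warning light, overheating coolant loop) ≈ 0.0993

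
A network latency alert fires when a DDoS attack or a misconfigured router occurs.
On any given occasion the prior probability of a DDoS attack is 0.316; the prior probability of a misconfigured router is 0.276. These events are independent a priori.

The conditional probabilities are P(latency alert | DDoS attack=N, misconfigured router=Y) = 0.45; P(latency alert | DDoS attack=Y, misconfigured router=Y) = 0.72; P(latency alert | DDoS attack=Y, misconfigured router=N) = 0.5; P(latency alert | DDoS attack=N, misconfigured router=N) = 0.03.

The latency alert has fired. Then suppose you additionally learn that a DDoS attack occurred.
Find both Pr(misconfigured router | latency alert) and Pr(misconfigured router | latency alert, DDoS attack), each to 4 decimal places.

Pr(misconfigured router | latency alert) ≈ 0.5334; Pr(misconfigured router | latency alert, DDoS attack) ≈ 0.3544

P(latency alert) = 0.03·0.684·0.724 + 0.45·0.684·0.276 + 0.5·0.316·0.724 + 0.72·0.316·0.276 = 0.014856 + 0.084953 + 0.114392 + 0.062796 = 0.276997
The misconfigured router-present share is 0.084953 + 0.062796 = 0.147749.
So P(misconfigured router | latency alert) = 0.147749/0.276997 ≈ 0.5334.

With the extra evidence:
Sum P(latency alert|·) weighted by the priors over both values of misconfigured router:
  P(latency alert | DDoS attack) = 0.5·0.724 + 0.72·0.276
        = 0.362000 + 0.198720 = 0.560720
Keeping only the misconfigured router-present terms gives 0.198720, so
  P(misconfigured router | latency alert, DDoS attack) = 0.198720 / 0.560720 ≈ 0.3544
The drop from 0.5334 to 0.3544 is the explaining-away (discounting) effect.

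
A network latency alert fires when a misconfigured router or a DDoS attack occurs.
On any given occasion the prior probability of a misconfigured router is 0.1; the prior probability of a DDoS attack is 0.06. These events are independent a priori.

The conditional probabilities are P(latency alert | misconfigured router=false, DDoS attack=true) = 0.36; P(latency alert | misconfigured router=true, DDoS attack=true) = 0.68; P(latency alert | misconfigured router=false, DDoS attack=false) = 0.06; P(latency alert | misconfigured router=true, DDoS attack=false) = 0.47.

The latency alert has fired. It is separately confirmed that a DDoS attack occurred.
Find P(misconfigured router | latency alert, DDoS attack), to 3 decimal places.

Numerator (weight on configurations with misconfigured router): 0.68·0.1 = 0.068000
The normalizing constant is 0.36·0.9 + 0.68·0.1 = 0.392000
P(misconfigured router | latency alert, DDoS attack) = 0.068000/0.392000 ≈ 0.173

P(misconfigured router | latency alert, DDoS attack) ≈ 0.173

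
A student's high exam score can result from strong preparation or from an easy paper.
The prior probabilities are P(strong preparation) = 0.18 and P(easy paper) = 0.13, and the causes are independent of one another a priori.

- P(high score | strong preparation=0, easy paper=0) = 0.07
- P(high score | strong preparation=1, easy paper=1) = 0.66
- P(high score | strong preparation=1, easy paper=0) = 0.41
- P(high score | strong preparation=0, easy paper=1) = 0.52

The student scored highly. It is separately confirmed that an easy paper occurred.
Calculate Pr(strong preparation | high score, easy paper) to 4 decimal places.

Pr(strong preparation | high score, easy paper) ≈ 0.2179

P(high score | easy paper) = 0.52×0.82 + 0.66×0.18 = 0.426400 + 0.118800 = 0.545200
The strong preparation-present share is 0.66×0.18 = 0.118800.
So P(strong preparation | high score, easy paper) = 0.118800/0.545200 ≈ 0.2179.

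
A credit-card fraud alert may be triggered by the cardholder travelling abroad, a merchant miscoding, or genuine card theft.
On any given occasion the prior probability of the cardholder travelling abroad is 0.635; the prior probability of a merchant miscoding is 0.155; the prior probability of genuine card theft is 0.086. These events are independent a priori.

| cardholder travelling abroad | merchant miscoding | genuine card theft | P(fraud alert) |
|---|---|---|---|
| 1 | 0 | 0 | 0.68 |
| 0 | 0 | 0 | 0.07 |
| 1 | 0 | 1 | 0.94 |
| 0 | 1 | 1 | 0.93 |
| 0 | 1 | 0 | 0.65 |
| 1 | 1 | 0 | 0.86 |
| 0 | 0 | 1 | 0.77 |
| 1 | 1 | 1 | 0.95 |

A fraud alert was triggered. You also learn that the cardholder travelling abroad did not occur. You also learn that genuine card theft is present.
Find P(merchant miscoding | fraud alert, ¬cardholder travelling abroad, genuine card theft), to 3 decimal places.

P(fraud alert | ¬cardholder travelling abroad, genuine card theft) = 0.77×0.845 + 0.93×0.155 = 0.650650 + 0.144150 = 0.794800
Restricting to configurations with merchant miscoding present: 0.93×0.155 = 0.144150.
P(merchant miscoding | fraud alert, ¬cardholder travelling abroad, genuine card theft) = 0.144150 / 0.794800 ≈ 0.181

P(merchant miscoding | fraud alert, ¬cardholder travelling abroad, genuine card theft) ≈ 0.181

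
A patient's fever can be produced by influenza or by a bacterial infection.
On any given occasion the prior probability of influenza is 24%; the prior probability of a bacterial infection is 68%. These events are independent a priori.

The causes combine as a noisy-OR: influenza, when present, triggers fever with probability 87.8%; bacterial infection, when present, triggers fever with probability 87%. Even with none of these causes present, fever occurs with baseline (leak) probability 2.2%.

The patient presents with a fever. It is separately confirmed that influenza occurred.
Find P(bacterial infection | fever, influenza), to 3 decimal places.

Under noisy-OR, P(fever | causes) = 1 − (1−0.022)·∏(1−qᵢ) over the active causes.
Enumerate both values of bacterial infection and weight by the priors:
  P(fever | influenza) = 0.880684·0.32 + 0.984489·0.68
        = 0.281819 + 0.669453 = 0.951272
Configurations with bacterial infection contribute 0.669453, so
  P(bacterial infection | fever, influenza) = 0.669453 / 0.951272 ≈ 0.704

P(bacterial infection | fever, influenza) ≈ 0.704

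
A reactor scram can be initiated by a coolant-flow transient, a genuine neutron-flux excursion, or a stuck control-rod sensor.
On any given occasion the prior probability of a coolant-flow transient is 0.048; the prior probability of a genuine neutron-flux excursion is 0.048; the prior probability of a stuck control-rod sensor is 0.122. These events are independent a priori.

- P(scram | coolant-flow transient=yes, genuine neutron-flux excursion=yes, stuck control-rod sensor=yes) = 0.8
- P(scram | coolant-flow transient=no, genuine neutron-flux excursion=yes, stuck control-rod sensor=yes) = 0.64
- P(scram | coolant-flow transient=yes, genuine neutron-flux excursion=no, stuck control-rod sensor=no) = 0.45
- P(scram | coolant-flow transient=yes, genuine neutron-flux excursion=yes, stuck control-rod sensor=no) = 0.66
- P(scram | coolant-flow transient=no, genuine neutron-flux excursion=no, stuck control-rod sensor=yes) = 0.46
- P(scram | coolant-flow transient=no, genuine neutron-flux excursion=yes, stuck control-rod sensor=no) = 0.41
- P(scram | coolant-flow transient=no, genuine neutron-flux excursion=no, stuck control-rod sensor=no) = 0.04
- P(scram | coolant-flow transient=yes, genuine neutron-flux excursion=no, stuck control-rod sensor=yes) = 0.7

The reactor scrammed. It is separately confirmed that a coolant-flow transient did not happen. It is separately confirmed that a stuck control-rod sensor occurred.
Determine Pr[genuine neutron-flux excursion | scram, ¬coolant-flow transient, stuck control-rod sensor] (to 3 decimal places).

P(scram | ¬coolant-flow transient, stuck control-rod sensor) = 0.46*0.952 + 0.64*0.048 = 0.437920 + 0.030720 = 0.468640
Restricting to configurations with genuine neutron-flux excursion present: 0.64*0.048 = 0.030720.
P(genuine neutron-flux excursion | scram, ¬coolant-flow transient, stuck control-rod sensor) = 0.030720 / 0.468640 ≈ 0.066

Pr[genuine neutron-flux excursion | scram, ¬coolant-flow transient, stuck control-rod sensor] ≈ 0.066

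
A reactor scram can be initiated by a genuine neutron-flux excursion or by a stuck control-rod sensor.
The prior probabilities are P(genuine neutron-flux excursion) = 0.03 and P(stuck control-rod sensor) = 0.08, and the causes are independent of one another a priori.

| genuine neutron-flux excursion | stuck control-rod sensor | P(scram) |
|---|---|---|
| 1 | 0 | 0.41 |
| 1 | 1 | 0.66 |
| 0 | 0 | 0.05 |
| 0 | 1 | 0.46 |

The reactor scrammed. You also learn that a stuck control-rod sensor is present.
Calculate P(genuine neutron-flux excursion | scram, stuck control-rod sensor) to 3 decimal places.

P(genuine neutron-flux excursion | scram, stuck control-rod sensor) ≈ 0.042

P(scram | stuck control-rod sensor) = 0.46*0.97 + 0.66*0.03 = 0.446200 + 0.019800 = 0.466000
Restricting to configurations with genuine neutron-flux excursion present: 0.66*0.03 = 0.019800.
Hence the posterior is 0.019800/0.466000 ≈ 0.042.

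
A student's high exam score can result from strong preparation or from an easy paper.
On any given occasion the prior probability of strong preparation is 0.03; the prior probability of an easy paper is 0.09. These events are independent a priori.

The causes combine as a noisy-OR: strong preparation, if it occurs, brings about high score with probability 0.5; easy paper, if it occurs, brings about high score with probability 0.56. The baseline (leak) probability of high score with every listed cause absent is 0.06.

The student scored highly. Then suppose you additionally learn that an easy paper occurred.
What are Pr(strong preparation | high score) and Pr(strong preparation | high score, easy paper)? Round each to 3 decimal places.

Under noisy-OR, P(high score | causes) = 1 − (1−0.06)·∏(1−qᵢ) over the active causes.
Numerator (weight on configurations with strong preparation): 0.014469 + 0.002142 = 0.016611
The normalizing constant is 0.06*0.97*0.91 + 0.5864*0.97*0.09 + 0.53*0.03*0.91 + 0.7932*0.03*0.09 = 0.120766
Posterior = 0.016611 / 0.120766 ≈ 0.138

With the extra evidence:
For the numerator, keep only strong preparation=true terms: 0.7932*0.03 = 0.023796
Denominator P(high score | easy paper): 0.5864*0.97 + 0.7932*0.03 = 0.592604
P(strong preparation | high score, easy paper) = 0.023796/0.592604 ≈ 0.040
This is intercausal reasoning (explaining away): once easy paper accounts for the high score, strong preparation becomes less likely.

Pr(strong preparation | high score) ≈ 0.138; Pr(strong preparation | high score, easy paper) ≈ 0.040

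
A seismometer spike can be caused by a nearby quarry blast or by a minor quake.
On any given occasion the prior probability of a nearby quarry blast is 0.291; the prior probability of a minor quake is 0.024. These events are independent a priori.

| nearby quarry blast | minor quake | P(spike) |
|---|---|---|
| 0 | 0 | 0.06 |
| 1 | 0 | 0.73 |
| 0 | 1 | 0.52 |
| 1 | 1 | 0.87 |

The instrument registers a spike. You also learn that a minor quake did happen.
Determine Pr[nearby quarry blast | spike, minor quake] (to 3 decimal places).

Pr[nearby quarry blast | spike, minor quake] ≈ 0.407

By total probability over both values of nearby quarry blast:
  P(spike | minor quake) = 0.52·0.709 + 0.87·0.291
        = 0.368680 + 0.253170 = 0.621850
The terms with nearby quarry blast present sum to 0.253170, so
  P(nearby quarry blast | spike, minor quake) = 0.253170 / 0.621850 ≈ 0.407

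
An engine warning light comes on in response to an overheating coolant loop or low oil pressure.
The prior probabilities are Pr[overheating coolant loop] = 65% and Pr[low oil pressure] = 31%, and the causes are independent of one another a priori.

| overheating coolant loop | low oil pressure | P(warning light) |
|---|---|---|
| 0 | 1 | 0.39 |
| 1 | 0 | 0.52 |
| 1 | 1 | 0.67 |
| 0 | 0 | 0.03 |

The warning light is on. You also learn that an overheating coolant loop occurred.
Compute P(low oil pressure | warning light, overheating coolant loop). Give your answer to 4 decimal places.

By total probability over both values of low oil pressure:
  P(warning light | overheating coolant loop) = 0.52*0.69 + 0.67*0.31
        = 0.358800 + 0.207700 = 0.566500
The terms with low oil pressure present sum to 0.207700, so
  P(low oil pressure | warning light, overheating coolant loop) = 0.207700 / 0.566500 ≈ 0.3666

P(low oil pressure | warning light, overheating coolant loop) ≈ 0.3666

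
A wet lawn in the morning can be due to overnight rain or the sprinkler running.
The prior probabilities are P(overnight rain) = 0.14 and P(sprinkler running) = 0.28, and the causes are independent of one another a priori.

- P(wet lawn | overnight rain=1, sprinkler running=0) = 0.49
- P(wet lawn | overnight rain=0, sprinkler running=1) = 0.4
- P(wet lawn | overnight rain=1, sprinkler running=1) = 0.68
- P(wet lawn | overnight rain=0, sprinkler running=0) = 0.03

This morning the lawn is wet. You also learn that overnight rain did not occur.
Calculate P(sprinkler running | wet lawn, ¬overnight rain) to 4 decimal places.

P(wet lawn | ¬overnight rain) = 0.03×0.72 + 0.4×0.28 = 0.021600 + 0.112000 = 0.133600
Restricting to configurations with sprinkler running present: 0.4×0.28 = 0.112000.
Hence the posterior is 0.112000/0.133600 ≈ 0.8383.

P(sprinkler running | wet lawn, ¬overnight rain) ≈ 0.8383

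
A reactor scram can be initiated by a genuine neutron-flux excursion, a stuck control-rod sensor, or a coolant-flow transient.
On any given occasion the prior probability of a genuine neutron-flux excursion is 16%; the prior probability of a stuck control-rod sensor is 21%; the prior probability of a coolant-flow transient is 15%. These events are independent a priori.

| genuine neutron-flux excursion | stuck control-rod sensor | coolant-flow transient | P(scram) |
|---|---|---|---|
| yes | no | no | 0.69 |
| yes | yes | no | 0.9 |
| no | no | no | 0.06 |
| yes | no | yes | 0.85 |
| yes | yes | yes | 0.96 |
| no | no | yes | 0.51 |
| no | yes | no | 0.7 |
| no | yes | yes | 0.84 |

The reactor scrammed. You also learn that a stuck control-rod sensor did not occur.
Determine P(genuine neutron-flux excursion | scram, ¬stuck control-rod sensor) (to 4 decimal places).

By total probability over the 4 (genuine neutron-flux excursion, coolant-flow transient) configurations:
  P(scram | ¬stuck control-rod sensor) = 0.06×0.84×0.85 + 0.51×0.84×0.15 + 0.69×0.16×0.85 + 0.85×0.16×0.15
        = 0.042840 + 0.064260 + 0.093840 + 0.020400 = 0.221340
Keeping only the genuine neutron-flux excursion-present terms gives 0.114240, so
  P(genuine neutron-flux excursion | scram, ¬stuck control-rod sensor) = 0.114240 / 0.221340 ≈ 0.5161

P(genuine neutron-flux excursion | scram, ¬stuck control-rod sensor) ≈ 0.5161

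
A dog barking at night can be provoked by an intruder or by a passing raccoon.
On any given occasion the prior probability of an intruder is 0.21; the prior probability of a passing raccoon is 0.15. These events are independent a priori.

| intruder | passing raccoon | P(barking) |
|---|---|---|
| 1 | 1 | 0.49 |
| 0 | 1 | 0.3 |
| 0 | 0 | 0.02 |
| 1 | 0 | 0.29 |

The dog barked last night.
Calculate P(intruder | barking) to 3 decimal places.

P(intruder | barking) ≈ 0.578

For the numerator, keep only intruder=true terms: 0.051765 + 0.015435 = 0.067200
The normalizing constant is 0.02*0.79*0.85 + 0.3*0.79*0.15 + 0.29*0.21*0.85 + 0.49*0.21*0.15 = 0.116180
P(intruder | barking) = 0.067200/0.116180 ≈ 0.578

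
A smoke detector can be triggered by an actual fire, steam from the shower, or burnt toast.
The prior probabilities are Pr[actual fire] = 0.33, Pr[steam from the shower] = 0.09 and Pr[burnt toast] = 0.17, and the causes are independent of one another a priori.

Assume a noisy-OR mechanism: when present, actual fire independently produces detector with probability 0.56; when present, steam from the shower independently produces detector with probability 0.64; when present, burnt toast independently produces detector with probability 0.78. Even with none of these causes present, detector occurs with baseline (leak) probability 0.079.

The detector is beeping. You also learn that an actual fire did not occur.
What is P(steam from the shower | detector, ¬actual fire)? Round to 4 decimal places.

Under noisy-OR, P(detector | causes) = 1 − (1−0.079)·∏(1−qᵢ) over the active causes.
Sum P(detector|·) weighted by the priors over the 4 (steam from the shower, burnt toast) configurations:
  P(detector | ¬actual fire) = 0.079×0.91×0.83 + 0.79738×0.91×0.17 + 0.66844×0.09×0.83 + 0.927057×0.09×0.17
        = 0.059669 + 0.123355 + 0.049932 + 0.014184 = 0.247140
Configurations with steam from the shower contribute 0.064116, so
  P(steam from the shower | detector, ¬actual fire) = 0.064116 / 0.247140 ≈ 0.2594

P(steam from the shower | detector, ¬actual fire) ≈ 0.2594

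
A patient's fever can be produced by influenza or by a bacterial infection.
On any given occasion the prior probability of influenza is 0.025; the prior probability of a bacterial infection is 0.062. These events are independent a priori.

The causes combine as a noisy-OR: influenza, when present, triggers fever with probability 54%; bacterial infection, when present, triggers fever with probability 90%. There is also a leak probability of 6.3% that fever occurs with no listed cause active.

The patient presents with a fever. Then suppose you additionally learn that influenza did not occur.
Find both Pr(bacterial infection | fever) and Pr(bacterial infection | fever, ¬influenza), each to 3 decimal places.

Pr(bacterial infection | fever) ≈ 0.442; Pr(bacterial infection | fever, ¬influenza) ≈ 0.487

Under noisy-OR, P(fever | causes) = 1 − (1−0.063)·∏(1−qᵢ) over the active causes.
By total probability over the 4 (influenza, bacterial infection) configurations:
  P(fever) = 0.063×0.975×0.938 + 0.9063×0.975×0.062 + 0.56898×0.025×0.938 + 0.956898×0.025×0.062
        = 0.057617 + 0.054786 + 0.013343 + 0.001483 = 0.127229
The terms with bacterial infection present sum to 0.056269, so
  P(bacterial infection | fever) = 0.056269 / 0.127229 ≈ 0.442

Now also conditioning on influenza≠true:
P(fever | ¬influenza) = 0.063*0.938 + 0.9063*0.062 = 0.059094 + 0.056191 = 0.115285
Restricting to configurations with bacterial infection present: 0.9063*0.062 = 0.056191.
P(bacterial infection | fever, ¬influenza) = 0.056191 / 0.115285 ≈ 0.487
Ruling out influenza raises the posterior on bacterial infection — the flip side of explaining away.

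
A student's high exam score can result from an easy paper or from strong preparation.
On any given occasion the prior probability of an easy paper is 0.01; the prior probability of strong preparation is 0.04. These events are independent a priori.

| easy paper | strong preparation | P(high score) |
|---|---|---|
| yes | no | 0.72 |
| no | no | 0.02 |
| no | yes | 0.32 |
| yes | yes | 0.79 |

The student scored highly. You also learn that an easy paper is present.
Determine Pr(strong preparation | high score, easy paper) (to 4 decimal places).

Pr(strong preparation | high score, easy paper) ≈ 0.0437

Numerator (weight on configurations with strong preparation): 0.79×0.04 = 0.031600
Denominator P(high score | easy paper): 0.72×0.96 + 0.79×0.04 = 0.722800
P(strong preparation | high score, easy paper) = 0.031600/0.722800 ≈ 0.0437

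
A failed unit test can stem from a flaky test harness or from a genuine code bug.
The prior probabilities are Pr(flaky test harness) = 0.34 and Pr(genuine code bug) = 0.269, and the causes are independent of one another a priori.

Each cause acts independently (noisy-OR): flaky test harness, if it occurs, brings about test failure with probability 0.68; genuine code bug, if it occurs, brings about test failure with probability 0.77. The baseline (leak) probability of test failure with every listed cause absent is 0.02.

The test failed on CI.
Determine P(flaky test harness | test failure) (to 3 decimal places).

Under noisy-OR, P(test failure | causes) = 1 − (1−0.02)·∏(1−qᵢ) over the active causes.
Weight on flaky test harness=true, given the evidence: 0.170598 + 0.084863 = 0.255461
Denominator P(test failure): 0.02×0.66×0.731 + 0.7746×0.66×0.269 + 0.6864×0.34×0.731 + 0.927872×0.34×0.269 = 0.402632
P(flaky test harness | test failure) = 0.255461/0.402632 ≈ 0.634

P(flaky test harness | test failure) ≈ 0.634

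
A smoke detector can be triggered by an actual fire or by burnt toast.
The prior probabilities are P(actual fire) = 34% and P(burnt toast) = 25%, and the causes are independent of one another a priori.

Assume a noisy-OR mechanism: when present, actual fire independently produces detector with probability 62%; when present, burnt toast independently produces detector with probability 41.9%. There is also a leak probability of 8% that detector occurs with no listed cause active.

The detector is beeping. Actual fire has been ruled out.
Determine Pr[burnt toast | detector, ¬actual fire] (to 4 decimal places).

Pr[burnt toast | detector, ¬actual fire] ≈ 0.6598

Under noisy-OR, P(detector | causes) = 1 − (1−0.08)·∏(1−qᵢ) over the active causes.
By total probability over both values of burnt toast:
  P(detector | ¬actual fire) = 0.08·0.75 + 0.46548·0.25
        = 0.060000 + 0.116370 = 0.176370
The terms with burnt toast present sum to 0.116370, so
  P(burnt toast | detector, ¬actual fire) = 0.116370 / 0.176370 ≈ 0.6598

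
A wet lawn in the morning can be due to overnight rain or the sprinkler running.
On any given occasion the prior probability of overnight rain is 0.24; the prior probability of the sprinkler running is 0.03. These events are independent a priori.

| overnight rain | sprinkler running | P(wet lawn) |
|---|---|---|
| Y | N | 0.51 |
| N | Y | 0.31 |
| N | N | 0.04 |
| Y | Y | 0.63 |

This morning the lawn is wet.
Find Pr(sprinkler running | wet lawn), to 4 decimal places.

Pr(sprinkler running | wet lawn) ≈ 0.0726

By total probability over the 4 (overnight rain, sprinkler running) configurations:
  P(wet lawn) = 0.04·0.76·0.97 + 0.31·0.76·0.03 + 0.51·0.24·0.97 + 0.63·0.24·0.03
        = 0.029488 + 0.007068 + 0.118728 + 0.004536 = 0.159820
Keeping only the sprinkler running-present terms gives 0.011604, so
  P(sprinkler running | wet lawn) = 0.011604 / 0.159820 ≈ 0.0726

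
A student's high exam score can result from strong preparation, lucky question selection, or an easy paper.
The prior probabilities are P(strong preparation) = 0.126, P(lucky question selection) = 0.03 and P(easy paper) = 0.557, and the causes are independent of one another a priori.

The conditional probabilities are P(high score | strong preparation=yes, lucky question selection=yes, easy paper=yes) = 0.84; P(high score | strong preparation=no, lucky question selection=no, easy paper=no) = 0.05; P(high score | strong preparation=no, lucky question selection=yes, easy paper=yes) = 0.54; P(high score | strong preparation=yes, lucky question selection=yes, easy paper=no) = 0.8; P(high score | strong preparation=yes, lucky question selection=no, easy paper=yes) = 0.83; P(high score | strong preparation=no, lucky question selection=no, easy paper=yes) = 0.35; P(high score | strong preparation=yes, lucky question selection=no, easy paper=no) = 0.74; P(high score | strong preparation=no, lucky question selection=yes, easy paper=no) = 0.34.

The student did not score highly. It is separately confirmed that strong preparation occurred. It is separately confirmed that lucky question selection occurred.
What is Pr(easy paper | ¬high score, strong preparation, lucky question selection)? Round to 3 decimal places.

Pr(easy paper | ¬high score, strong preparation, lucky question selection) ≈ 0.501

Weight on easy paper=true, given the evidence: 0.16·0.557 = 0.089120
Denominator P(¬high score | strong preparation, lucky question selection): 0.2·0.443 + 0.16·0.557 = 0.177720
P(easy paper | ¬high score, strong preparation, lucky question selection) = 0.089120/0.177720 ≈ 0.501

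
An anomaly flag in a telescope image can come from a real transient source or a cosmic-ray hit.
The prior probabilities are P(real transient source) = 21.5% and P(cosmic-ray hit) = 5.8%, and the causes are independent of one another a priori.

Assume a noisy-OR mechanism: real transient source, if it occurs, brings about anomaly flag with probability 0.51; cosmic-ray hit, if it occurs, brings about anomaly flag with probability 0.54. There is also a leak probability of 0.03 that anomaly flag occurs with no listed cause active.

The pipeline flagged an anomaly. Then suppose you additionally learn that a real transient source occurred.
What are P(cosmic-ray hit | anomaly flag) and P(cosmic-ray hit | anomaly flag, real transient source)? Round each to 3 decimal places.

P(cosmic-ray hit | anomaly flag) ≈ 0.214; P(cosmic-ray hit | anomaly flag, real transient source) ≈ 0.084

Under noisy-OR, P(anomaly flag | causes) = 1 − (1−0.03)·∏(1−qᵢ) over the active causes.
Numerator (weight on configurations with cosmic-ray hit): 0.025215 + 0.009744 = 0.034959
Denominator P(anomaly flag): 0.03*0.785*0.942 + 0.5538*0.785*0.058 + 0.5247*0.215*0.942 + 0.781362*0.215*0.058 = 0.163410
Posterior = 0.034959 / 0.163410 ≈ 0.214

Now condition on the additional information:
For the numerator, keep only cosmic-ray hit=true terms: 0.781362·0.058 = 0.045319
Normalizer over all consistent configurations: 0.5247·0.942 + 0.781362·0.058 = 0.539586
Posterior = 0.045319 / 0.539586 ≈ 0.084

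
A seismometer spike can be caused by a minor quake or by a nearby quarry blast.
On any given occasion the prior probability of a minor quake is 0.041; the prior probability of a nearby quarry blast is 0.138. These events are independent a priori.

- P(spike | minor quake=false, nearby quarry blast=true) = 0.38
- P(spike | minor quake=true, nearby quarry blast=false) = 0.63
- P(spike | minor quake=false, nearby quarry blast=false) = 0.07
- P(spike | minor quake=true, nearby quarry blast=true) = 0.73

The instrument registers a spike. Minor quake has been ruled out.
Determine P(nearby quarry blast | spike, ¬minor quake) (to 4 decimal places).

P(spike | ¬minor quake) = 0.07·0.862 + 0.38·0.138 = 0.060340 + 0.052440 = 0.112780
Of this, 0.052440 comes from 0.38·0.138 (the nearby quarry blast=true cases).
P(nearby quarry blast | spike, ¬minor quake) = 0.052440 / 0.112780 ≈ 0.4650

P(nearby quarry blast | spike, ¬minor quake) ≈ 0.4650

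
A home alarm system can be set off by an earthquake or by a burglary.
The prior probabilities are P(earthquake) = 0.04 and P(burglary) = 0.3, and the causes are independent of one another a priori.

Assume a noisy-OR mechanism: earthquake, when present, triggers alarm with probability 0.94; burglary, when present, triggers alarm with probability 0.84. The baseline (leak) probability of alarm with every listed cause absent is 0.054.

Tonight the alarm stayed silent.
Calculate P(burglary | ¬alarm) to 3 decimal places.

P(burglary | ¬alarm) ≈ 0.064

Under noisy-OR, P(alarm | causes) = 1 − (1−0.054)·∏(1−qᵢ) over the active causes.
P(¬alarm) = 0.946*0.96*0.7 + 0.15136*0.96*0.3 + 0.05676*0.04*0.7 + 0.009082*0.04*0.3 = 0.635712 + 0.043592 + 0.001589 + 0.000109 = 0.681002
Restricting to configurations with burglary present: 0.043592 + 0.000109 = 0.043701.
So P(burglary | ¬alarm) = 0.043701/0.681002 ≈ 0.064.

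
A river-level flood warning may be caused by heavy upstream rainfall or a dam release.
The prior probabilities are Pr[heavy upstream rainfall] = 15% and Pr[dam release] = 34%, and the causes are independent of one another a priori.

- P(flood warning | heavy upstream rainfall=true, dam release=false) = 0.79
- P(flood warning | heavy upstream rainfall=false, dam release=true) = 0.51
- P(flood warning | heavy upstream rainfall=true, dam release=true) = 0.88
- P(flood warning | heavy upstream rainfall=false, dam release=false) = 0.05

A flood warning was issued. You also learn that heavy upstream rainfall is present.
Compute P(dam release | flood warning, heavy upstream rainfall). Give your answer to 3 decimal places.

For the numerator, keep only dam release=true terms: 0.88×0.34 = 0.299200
The normalizing constant is 0.79×0.66 + 0.88×0.34 = 0.820600
Posterior = 0.299200 / 0.820600 ≈ 0.365

P(dam release | flood warning, heavy upstream rainfall) ≈ 0.365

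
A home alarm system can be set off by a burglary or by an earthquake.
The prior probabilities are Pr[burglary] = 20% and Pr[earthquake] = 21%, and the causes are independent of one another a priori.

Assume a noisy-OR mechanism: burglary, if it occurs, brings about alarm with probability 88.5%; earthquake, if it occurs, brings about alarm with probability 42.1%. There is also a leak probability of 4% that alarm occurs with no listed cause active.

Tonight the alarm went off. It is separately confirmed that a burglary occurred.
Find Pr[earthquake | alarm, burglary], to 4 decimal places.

Pr[earthquake | alarm, burglary] ≈ 0.2186

Under noisy-OR, P(alarm | causes) = 1 − (1−0.04)·∏(1−qᵢ) over the active causes.
P(alarm | burglary) = 0.8896×0.79 + 0.936078×0.21 = 0.702784 + 0.196576 = 0.899360
The earthquake-present share is 0.936078×0.21 = 0.196576.
Hence the posterior is 0.196576/0.899360 ≈ 0.2186.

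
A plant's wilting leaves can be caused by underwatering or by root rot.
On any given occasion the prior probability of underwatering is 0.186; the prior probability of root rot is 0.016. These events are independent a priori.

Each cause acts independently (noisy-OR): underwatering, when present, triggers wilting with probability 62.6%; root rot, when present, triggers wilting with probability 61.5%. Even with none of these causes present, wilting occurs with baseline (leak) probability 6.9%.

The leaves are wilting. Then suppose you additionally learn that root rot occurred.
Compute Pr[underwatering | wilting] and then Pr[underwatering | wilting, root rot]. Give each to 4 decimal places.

Under noisy-OR, P(wilting | causes) = 1 − (1−0.069)·∏(1−qᵢ) over the active causes.
For the numerator, keep only underwatering=true terms: 0.119296 + 0.002577 = 0.121873
The normalizing constant is 0.069*0.814*0.984 + 0.641565*0.814*0.016 + 0.651806*0.186*0.984 + 0.865945*0.186*0.016 = 0.185496
P(underwatering | wilting) = 0.121873/0.185496 ≈ 0.6570

Now also conditioning on root rot=true:
P(wilting | root rot) = 0.641565×0.814 + 0.865945×0.186 = 0.522234 + 0.161066 = 0.683300
Restricting to configurations with underwatering present: 0.865945×0.186 = 0.161066.
So P(underwatering | wilting, root rot) = 0.161066/0.683300 ≈ 0.2357.

Pr[underwatering | wilting] ≈ 0.6570; Pr[underwatering | wilting, root rot] ≈ 0.2357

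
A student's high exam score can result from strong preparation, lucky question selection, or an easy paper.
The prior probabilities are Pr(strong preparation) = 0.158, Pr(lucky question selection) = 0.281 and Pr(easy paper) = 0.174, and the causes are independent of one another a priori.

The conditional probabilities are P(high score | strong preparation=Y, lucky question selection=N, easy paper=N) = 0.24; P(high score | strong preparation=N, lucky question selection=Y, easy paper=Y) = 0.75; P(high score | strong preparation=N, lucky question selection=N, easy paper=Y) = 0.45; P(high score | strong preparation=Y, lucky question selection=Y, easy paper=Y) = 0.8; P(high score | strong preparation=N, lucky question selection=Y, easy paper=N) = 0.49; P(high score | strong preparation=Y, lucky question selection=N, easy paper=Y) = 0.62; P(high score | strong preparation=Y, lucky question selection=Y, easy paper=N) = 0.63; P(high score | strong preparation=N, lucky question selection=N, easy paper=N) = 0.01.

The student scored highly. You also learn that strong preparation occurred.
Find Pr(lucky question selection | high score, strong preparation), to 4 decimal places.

P(high score | strong preparation) = 0.24*0.719*0.826 + 0.62*0.719*0.174 + 0.63*0.281*0.826 + 0.8*0.281*0.174 = 0.142535 + 0.077566 + 0.146227 + 0.039115 = 0.405443
Restricting to configurations with lucky question selection present: 0.146227 + 0.039115 = 0.185342.
So P(lucky question selection | high score, strong preparation) = 0.185342/0.405443 ≈ 0.4571.

Pr(lucky question selection | high score, strong preparation) ≈ 0.4571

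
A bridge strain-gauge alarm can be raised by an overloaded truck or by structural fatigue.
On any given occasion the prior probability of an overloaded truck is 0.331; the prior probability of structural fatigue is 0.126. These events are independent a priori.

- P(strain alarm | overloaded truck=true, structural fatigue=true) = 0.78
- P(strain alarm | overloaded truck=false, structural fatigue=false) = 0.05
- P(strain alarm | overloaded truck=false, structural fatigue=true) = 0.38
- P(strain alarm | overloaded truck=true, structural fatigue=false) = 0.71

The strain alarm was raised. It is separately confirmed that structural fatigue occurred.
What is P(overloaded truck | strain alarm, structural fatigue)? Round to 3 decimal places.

P(overloaded truck | strain alarm, structural fatigue) ≈ 0.504

Enumerate both values of overloaded truck and weight by the priors:
  P(strain alarm | structural fatigue) = 0.38·0.669 + 0.78·0.331
        = 0.254220 + 0.258180 = 0.512400
The terms with overloaded truck present sum to 0.258180, so
  P(overloaded truck | strain alarm, structural fatigue) = 0.258180 / 0.512400 ≈ 0.504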